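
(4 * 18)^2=5184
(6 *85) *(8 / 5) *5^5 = 2550000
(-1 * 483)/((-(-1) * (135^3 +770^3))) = -483/458993375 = -0.00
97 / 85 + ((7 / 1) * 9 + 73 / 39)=218833 / 3315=66.01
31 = 31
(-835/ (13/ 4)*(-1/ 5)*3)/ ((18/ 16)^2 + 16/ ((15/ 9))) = 213760/ 15067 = 14.19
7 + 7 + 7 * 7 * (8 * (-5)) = -1946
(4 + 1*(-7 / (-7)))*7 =35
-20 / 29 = -0.69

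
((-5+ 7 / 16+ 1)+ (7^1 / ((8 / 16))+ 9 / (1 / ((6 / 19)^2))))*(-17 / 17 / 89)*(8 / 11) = -65471 / 706838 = -0.09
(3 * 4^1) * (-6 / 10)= -36 / 5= -7.20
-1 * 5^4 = -625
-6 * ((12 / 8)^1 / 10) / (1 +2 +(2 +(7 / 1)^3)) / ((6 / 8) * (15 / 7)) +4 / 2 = 8693 / 4350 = 2.00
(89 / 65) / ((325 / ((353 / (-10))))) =-31417 / 211250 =-0.15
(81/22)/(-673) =-81/14806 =-0.01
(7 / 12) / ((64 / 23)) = 0.21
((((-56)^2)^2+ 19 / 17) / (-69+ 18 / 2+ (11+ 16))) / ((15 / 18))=-357618.08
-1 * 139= -139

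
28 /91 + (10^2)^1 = 1304 /13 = 100.31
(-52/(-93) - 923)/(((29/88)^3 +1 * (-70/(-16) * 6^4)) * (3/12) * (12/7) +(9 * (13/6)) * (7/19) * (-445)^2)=-7775371315712/12012208401251529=-0.00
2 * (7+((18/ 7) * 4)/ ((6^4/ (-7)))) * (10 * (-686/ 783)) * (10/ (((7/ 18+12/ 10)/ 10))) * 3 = -857500000/ 37323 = -22975.11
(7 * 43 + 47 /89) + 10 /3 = 81398 /267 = 304.86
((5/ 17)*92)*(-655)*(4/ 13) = -1205200/ 221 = -5453.39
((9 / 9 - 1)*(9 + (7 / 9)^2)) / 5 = 0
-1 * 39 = -39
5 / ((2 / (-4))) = -10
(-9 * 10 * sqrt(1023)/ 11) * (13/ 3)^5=-3712930 * sqrt(1023)/ 297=-399850.95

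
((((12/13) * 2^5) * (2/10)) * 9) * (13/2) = 345.60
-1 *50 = -50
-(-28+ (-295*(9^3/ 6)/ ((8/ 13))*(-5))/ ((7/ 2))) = -83177.80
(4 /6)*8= 16 /3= 5.33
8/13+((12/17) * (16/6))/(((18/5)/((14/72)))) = 12836/17901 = 0.72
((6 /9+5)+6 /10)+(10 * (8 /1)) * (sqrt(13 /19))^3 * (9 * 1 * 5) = 94 /15+46800 * sqrt(247) /361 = 2043.72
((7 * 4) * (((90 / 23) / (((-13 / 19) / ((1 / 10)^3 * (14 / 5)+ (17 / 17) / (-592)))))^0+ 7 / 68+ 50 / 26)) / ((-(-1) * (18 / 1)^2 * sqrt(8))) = 18725 * sqrt(2) / 286416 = 0.09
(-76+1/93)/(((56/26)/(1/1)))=-91871/2604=-35.28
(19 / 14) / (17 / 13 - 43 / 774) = 2223 / 2051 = 1.08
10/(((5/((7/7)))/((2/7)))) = 0.57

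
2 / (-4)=-1 / 2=-0.50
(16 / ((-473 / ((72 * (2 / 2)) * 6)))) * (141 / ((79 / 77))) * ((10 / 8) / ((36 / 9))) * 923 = -1967762160 / 3397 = -579264.69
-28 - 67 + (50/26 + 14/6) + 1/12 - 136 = -35359/156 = -226.66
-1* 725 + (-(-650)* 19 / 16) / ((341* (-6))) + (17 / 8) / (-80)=-474936391 / 654720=-725.40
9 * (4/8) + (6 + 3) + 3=33/2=16.50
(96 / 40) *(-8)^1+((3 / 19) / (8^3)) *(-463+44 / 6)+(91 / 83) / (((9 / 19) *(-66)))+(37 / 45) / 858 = -6711080401 / 346384896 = -19.37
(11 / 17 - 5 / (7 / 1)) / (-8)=1 / 119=0.01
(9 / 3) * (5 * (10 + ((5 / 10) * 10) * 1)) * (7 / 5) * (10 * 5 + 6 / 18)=15855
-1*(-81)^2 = -6561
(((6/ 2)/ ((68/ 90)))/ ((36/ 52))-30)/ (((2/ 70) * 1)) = -28875/ 34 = -849.26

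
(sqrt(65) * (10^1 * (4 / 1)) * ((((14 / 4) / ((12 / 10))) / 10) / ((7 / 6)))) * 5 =50 * sqrt(65) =403.11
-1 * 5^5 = -3125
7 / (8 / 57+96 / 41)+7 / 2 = 36659 / 5800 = 6.32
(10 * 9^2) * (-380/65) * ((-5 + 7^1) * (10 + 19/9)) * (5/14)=-3727800/91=-40964.84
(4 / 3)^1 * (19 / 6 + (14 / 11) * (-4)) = -254 / 99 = -2.57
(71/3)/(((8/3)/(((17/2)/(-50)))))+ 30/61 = -49627/48800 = -1.02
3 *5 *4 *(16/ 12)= 80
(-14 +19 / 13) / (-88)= 163 / 1144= 0.14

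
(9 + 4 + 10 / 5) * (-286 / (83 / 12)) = -51480 / 83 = -620.24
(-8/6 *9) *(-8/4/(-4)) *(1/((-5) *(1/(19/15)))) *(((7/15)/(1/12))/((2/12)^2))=38304/125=306.43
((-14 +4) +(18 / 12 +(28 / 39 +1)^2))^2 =284900641 / 9253764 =30.79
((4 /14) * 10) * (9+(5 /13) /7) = 16480 /637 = 25.87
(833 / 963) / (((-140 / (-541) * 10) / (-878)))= -28262381 / 96300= -293.48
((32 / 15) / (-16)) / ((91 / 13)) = -2 / 105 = -0.02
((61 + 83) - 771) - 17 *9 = -780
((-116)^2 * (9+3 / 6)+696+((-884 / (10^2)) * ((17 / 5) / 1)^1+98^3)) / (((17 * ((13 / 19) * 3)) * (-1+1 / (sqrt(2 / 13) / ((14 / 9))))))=68593867659 / 32956625+53350785957 * sqrt(26) / 32956625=10335.72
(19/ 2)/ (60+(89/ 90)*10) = 171/ 1258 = 0.14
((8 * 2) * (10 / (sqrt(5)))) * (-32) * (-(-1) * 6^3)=-221184 * sqrt(5)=-494582.46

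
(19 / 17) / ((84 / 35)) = 95 / 204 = 0.47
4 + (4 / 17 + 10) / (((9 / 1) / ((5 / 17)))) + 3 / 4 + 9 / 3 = 28037 / 3468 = 8.08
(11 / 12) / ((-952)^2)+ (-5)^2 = 271891211 / 10875648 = 25.00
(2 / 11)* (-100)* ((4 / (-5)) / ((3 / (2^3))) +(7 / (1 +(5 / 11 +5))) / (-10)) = 95500 / 2343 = 40.76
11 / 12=0.92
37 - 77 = -40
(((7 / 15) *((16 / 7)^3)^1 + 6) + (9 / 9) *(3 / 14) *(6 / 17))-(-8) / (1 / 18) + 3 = 1982312 / 12495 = 158.65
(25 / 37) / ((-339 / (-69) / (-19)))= -10925 / 4181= -2.61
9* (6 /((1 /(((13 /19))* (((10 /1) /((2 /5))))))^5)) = 195799042968750 /2476099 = 79075611.67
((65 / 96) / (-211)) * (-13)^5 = 24134045 / 20256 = 1191.45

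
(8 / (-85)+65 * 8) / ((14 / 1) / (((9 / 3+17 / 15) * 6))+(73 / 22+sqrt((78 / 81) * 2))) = 134675871264 / 877279475 - 7708034928 * sqrt(39) / 877279475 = 98.64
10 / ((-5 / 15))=-30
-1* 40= -40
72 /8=9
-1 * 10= -10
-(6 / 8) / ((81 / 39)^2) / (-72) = 169 / 69984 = 0.00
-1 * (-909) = 909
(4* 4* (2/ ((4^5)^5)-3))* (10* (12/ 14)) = -25332747903959025/ 61572651155456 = -411.43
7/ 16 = 0.44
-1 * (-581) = 581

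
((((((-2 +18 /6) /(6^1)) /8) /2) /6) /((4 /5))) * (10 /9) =25 /10368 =0.00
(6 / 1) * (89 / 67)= 534 / 67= 7.97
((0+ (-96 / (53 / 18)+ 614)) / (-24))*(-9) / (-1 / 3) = -138663 / 212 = -654.07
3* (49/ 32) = 4.59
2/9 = 0.22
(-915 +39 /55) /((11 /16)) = -804576 /605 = -1329.88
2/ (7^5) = 0.00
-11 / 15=-0.73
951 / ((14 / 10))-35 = 644.29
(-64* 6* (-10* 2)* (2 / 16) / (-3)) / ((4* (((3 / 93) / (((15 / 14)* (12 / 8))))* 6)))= -4650 / 7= -664.29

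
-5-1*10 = -15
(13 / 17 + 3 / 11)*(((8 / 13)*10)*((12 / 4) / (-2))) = -23280 / 2431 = -9.58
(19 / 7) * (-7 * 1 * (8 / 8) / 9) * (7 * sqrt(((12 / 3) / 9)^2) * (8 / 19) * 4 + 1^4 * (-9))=643 / 81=7.94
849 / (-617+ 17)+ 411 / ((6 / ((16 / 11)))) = 216087 / 2200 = 98.22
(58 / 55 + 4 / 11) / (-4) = -39 / 110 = -0.35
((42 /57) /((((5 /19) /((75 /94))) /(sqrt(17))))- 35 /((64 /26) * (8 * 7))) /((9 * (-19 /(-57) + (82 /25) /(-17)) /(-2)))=27625 /68736- 29750 * sqrt(17) /8413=-14.18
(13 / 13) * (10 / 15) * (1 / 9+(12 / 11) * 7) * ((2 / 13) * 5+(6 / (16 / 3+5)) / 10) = 196706 / 46035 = 4.27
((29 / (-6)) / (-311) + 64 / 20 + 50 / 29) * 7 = 9355703 / 270570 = 34.58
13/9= 1.44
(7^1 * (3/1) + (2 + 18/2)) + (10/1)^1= 42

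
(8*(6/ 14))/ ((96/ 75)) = 75/ 28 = 2.68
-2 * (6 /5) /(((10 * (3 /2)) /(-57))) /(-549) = -76 /4575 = -0.02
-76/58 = -38/29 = -1.31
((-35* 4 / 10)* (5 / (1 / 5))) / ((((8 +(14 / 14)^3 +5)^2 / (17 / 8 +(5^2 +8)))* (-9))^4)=-155870988025 / 2832867326951424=-0.00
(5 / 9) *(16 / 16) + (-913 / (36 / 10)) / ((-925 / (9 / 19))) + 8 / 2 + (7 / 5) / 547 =162245087 / 34608690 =4.69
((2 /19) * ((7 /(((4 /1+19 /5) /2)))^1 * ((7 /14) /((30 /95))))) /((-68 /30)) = -175 /1326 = -0.13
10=10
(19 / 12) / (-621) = -19 / 7452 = -0.00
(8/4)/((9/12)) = 8/3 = 2.67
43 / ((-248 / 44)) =-473 / 62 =-7.63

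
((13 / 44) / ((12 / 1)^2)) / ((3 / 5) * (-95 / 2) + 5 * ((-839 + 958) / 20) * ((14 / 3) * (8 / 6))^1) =13 / 992288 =0.00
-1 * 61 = -61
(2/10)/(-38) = -1/190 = -0.01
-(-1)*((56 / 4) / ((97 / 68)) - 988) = -978.19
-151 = -151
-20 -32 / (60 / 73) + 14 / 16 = -58.06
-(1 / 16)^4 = -1 / 65536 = -0.00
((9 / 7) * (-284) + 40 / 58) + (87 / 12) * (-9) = -348919 / 812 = -429.70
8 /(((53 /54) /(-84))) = -36288 /53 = -684.68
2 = 2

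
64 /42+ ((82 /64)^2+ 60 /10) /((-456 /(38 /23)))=986627 /659456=1.50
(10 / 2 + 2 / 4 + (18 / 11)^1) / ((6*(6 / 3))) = 157 / 264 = 0.59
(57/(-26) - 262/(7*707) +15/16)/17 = -1346185/17499664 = -0.08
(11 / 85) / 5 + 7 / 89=3954 / 37825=0.10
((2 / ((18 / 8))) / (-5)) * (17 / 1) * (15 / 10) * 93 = -421.60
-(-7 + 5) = 2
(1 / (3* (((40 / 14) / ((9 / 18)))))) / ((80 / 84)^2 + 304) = 1029 / 5378560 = 0.00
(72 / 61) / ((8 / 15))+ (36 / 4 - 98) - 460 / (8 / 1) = -17603 / 122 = -144.29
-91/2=-45.50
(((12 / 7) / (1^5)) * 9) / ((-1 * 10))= -54 / 35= -1.54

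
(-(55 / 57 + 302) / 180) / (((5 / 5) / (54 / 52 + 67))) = -30548861 / 266760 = -114.52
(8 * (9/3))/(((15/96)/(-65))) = -9984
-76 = -76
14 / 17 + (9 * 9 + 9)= 1544 / 17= 90.82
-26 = -26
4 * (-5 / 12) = -5 / 3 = -1.67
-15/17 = -0.88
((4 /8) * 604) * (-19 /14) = -2869 /7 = -409.86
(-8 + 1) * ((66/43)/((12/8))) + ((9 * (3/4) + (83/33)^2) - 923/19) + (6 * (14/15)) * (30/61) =-8664419537/217089972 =-39.91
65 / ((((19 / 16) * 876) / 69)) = 5980 / 1387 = 4.31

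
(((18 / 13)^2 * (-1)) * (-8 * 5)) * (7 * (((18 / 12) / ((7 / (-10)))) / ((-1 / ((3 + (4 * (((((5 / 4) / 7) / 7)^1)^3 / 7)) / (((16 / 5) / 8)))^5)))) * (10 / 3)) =31275176105902679668151347106725304974804125 / 33565105975668164842948803315298205696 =931776.47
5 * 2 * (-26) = -260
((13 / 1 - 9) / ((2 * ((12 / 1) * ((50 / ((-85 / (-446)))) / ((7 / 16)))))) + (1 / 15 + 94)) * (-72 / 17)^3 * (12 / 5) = -27633870576 / 1611175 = -17151.38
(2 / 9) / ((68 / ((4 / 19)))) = 2 / 2907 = 0.00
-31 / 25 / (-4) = 31 / 100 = 0.31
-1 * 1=-1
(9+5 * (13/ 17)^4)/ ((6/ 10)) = 4472470/ 250563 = 17.85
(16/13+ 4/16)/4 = 77/208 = 0.37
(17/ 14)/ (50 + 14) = 17/ 896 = 0.02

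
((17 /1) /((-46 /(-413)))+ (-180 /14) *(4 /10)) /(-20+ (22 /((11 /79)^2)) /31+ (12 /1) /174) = 469638499 /53091360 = 8.85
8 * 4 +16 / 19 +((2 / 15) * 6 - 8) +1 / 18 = 43943 / 1710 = 25.70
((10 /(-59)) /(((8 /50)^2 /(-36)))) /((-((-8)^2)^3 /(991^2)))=-27621028125 /30932992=-892.93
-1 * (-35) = 35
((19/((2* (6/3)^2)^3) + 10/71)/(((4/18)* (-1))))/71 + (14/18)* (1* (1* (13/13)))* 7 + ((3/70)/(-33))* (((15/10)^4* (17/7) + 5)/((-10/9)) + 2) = 3412296893297/626019609600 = 5.45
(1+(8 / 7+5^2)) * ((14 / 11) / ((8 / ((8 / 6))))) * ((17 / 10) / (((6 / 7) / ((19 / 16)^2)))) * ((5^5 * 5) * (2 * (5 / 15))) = 12753453125 / 76032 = 167737.97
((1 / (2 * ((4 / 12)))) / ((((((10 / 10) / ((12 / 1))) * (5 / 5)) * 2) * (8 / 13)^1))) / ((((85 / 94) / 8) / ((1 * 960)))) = 2111616 / 17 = 124212.71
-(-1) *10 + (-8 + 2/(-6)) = 5/3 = 1.67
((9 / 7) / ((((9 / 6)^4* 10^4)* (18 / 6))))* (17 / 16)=17 / 1890000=0.00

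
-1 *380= -380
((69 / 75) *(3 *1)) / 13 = 69 / 325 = 0.21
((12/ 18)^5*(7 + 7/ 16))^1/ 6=119/ 729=0.16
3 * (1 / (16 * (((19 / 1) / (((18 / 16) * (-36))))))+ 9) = 26.60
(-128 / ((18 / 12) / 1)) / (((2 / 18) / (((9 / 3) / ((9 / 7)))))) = -1792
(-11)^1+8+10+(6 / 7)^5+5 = 209460 / 16807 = 12.46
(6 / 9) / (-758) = -1 / 1137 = -0.00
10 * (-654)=-6540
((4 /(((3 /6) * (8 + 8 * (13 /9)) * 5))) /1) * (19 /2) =171 /220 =0.78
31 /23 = 1.35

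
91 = 91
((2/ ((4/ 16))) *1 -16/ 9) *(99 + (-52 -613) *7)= -255136/ 9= -28348.44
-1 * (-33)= 33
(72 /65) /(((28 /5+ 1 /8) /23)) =13248 /2977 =4.45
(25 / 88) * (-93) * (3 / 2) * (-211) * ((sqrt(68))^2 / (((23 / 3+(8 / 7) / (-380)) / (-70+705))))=31695106393125 / 672716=47115136.84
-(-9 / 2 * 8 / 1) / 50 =18 / 25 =0.72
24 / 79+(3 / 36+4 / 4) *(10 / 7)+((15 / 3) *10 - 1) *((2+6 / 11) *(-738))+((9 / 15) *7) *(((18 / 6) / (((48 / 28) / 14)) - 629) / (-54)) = -11192702869 / 121660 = -91999.86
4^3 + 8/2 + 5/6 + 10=473/6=78.83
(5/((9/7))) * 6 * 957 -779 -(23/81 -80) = 1752088/81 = 21630.72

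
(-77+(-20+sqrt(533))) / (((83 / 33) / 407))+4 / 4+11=-1301811 / 83+13431 * sqrt(533) / 83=-11948.58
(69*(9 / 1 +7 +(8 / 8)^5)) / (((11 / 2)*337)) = 2346 / 3707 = 0.63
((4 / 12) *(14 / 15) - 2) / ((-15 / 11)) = 836 / 675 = 1.24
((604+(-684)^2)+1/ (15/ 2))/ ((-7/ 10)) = -14053804/ 21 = -669228.76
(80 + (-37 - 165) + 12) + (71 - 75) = -114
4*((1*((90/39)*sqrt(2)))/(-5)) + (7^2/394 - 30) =-11771/394 - 24*sqrt(2)/13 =-32.49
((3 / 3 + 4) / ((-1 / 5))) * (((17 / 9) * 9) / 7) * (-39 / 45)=52.62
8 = 8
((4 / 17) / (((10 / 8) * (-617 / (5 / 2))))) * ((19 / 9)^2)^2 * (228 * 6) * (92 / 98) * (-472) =3440707935232 / 374677569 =9183.12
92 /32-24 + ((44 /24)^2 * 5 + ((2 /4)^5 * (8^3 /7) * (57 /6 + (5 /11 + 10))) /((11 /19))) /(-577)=-749170885 /35187768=-21.29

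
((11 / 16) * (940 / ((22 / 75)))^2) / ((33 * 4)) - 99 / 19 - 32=1966021873 / 36784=53447.75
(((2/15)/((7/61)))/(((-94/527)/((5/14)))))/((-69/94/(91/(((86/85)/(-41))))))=-1456419835/124614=-11687.45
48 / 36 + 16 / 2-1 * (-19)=85 / 3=28.33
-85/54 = -1.57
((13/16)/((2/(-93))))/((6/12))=-1209/16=-75.56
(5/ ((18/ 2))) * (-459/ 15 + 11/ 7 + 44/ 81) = -80756/ 5103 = -15.83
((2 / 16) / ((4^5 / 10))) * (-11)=-55 / 4096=-0.01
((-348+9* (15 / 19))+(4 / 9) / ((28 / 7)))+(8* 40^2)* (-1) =-2247074 / 171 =-13140.78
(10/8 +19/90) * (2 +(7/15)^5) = 403851491/136687500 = 2.95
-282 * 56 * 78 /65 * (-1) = 94752 /5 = 18950.40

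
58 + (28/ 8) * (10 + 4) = 107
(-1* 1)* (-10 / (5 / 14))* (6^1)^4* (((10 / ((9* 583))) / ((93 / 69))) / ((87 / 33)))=927360 / 47647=19.46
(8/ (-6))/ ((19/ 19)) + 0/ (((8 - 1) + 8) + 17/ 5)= -4/ 3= -1.33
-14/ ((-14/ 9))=9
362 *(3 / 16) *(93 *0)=0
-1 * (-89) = 89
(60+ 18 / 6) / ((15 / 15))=63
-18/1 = -18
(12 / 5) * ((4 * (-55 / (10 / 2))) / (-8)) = 66 / 5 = 13.20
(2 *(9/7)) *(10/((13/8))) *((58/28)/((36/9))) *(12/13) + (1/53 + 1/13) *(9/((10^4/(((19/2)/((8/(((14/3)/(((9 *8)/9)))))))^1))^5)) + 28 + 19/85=129019502914562949120004957231990978267/3605121943260364800000000000000000000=35.79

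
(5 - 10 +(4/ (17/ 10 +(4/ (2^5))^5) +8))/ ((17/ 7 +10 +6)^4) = 3579792559/ 77132160813573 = 0.00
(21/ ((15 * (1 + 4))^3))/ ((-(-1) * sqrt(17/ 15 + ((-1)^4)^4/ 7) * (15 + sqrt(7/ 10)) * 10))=-49 * sqrt(201)/ 42266531250 + 7 * sqrt(14070)/ 2817768750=0.00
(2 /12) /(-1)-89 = -535 /6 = -89.17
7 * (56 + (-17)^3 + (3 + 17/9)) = -305683/9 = -33964.78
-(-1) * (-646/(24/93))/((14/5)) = -50065/56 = -894.02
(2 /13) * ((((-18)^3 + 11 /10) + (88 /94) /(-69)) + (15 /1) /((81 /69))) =-566046431 /632385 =-895.10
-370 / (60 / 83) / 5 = -3071 / 30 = -102.37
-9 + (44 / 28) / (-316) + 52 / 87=-1617929 / 192444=-8.41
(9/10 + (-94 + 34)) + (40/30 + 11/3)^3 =65.90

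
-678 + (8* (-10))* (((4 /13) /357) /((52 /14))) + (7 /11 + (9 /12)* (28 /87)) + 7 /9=-5578901425 /8248383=-676.36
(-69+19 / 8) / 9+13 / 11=-4927 / 792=-6.22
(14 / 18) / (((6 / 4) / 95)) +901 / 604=827647 / 16308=50.75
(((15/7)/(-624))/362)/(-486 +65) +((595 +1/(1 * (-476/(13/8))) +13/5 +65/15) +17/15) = 8530904816431/14145953640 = 603.06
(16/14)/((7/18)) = 144/49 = 2.94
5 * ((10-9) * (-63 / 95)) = -3.32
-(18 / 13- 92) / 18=5.03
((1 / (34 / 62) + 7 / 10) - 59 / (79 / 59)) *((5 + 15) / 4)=-557879 / 2686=-207.70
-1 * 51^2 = -2601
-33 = -33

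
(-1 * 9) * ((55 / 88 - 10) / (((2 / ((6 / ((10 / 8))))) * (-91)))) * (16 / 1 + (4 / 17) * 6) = -59940 / 1547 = -38.75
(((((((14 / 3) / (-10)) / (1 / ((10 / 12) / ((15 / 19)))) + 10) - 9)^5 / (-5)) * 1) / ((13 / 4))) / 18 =-48261724457 / 419705529750000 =-0.00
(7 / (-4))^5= -16807 / 1024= -16.41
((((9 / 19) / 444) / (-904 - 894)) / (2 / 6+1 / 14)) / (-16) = 63 / 687612736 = 0.00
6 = 6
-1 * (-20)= 20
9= 9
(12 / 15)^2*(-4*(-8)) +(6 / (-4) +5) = 1199 / 50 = 23.98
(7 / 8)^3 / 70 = 0.01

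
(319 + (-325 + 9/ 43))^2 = 62001/ 1849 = 33.53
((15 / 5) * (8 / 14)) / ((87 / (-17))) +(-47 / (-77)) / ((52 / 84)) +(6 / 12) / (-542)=20457487 / 31467436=0.65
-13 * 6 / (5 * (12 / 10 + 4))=-3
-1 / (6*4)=-1 / 24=-0.04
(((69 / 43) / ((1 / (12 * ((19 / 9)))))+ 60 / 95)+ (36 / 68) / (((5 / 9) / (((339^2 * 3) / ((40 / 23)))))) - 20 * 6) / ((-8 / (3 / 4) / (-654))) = 514568936408913 / 44444800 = 11577708.45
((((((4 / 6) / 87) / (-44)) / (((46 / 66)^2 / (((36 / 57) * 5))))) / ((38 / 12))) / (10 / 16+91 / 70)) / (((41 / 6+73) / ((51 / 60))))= -36720 / 18569252653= -0.00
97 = 97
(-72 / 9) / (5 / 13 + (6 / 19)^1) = -1976 / 173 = -11.42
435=435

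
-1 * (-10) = 10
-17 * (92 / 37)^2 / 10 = -71944 / 6845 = -10.51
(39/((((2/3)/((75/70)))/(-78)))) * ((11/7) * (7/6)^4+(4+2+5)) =-15234505/224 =-68011.18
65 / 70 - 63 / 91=43 / 182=0.24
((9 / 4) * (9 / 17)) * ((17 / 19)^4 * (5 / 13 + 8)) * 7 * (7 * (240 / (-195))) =-8501867892 / 22024249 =-386.02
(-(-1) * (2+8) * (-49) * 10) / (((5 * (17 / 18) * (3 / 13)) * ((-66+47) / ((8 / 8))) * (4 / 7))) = 133770 / 323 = 414.15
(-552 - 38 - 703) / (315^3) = -431 / 10418625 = -0.00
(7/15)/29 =7/435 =0.02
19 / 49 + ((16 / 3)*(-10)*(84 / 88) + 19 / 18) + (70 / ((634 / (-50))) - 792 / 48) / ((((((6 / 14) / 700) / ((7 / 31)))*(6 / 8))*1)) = -115238140351 / 10593506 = -10878.19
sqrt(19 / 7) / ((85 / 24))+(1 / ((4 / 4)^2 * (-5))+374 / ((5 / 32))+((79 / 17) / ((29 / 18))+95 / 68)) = 2398.15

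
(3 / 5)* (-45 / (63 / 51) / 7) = -153 / 49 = -3.12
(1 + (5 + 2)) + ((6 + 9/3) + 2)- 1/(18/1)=341/18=18.94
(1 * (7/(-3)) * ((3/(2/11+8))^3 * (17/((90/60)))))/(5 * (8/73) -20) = 11562397/172530000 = 0.07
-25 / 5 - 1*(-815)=810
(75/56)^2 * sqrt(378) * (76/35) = 64125 * sqrt(42)/5488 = 75.72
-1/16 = -0.06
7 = 7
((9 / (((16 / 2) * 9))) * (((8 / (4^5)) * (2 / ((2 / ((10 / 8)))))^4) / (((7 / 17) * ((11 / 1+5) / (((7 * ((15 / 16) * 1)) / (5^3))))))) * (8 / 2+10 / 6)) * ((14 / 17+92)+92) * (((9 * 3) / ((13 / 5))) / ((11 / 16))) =90136125 / 299892736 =0.30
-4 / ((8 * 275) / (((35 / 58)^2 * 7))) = -343 / 74008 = -0.00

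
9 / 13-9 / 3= -2.31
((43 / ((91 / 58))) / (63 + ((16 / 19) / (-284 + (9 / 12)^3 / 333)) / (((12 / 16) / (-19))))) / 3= 1677237446 / 11580273523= 0.14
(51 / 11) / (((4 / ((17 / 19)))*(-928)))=-867 / 775808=-0.00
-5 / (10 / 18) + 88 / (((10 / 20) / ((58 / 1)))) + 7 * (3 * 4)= 10283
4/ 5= 0.80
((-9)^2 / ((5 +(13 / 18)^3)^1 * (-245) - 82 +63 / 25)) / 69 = -3936600 / 4683945607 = -0.00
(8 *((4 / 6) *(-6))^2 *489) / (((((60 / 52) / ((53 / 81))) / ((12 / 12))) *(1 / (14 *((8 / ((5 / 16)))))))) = 25760530432 / 2025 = 12721249.60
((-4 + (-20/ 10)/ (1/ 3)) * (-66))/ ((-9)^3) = -220/ 243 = -0.91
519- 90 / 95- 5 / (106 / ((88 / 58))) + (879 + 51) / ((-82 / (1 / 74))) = 45880528039 / 88601902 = 517.83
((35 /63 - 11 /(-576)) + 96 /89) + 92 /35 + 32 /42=5.04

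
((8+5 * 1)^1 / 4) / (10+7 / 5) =65 / 228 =0.29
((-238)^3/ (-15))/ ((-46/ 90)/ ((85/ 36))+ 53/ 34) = 327402320/ 489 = 669534.40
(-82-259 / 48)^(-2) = 2304 / 17598025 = 0.00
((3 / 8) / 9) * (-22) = -11 / 12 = -0.92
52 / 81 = 0.64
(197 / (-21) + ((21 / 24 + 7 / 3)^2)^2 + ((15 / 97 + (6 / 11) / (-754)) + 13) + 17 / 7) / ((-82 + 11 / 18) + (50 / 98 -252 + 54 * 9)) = 733445877939859 / 1001342080088064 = 0.73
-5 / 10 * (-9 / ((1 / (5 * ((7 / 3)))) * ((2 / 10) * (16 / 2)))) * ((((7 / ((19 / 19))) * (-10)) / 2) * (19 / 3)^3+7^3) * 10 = -50488375 / 18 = -2804909.72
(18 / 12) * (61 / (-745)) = -183 / 1490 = -0.12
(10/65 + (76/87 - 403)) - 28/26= -455849/1131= -403.05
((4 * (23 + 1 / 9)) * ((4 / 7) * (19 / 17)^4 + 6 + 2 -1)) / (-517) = -1.41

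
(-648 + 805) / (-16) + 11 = 19 / 16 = 1.19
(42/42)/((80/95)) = 19/16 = 1.19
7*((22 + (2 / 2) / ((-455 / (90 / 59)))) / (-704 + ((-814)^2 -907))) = 23620 / 101395099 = 0.00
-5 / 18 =-0.28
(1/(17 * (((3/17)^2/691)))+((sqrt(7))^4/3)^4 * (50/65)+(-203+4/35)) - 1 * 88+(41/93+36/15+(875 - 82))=56556.63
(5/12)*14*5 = 175/6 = 29.17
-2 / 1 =-2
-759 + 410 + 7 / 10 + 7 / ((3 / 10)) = -324.97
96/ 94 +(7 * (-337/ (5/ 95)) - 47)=-2108748/ 47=-44866.98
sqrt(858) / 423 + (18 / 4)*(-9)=-81 / 2 + sqrt(858) / 423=-40.43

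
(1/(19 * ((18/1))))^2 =0.00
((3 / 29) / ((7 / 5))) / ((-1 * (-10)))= 3 / 406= 0.01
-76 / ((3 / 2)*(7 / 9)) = -456 / 7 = -65.14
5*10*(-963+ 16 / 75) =-144418 / 3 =-48139.33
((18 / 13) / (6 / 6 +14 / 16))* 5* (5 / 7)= 240 / 91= 2.64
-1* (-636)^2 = -404496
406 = 406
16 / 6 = 8 / 3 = 2.67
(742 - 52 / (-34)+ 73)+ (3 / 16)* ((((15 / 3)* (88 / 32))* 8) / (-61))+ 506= 10968899 / 8296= 1322.19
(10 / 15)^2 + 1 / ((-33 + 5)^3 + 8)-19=-3664657 / 197496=-18.56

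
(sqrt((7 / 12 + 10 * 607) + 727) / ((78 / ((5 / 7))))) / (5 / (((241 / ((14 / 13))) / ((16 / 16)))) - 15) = -241 * sqrt(244713) / 2365020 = -0.05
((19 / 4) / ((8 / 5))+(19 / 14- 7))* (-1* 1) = 599 / 224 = 2.67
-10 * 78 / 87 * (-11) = 2860 / 29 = 98.62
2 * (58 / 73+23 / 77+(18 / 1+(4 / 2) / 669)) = 143620658 / 3760449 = 38.19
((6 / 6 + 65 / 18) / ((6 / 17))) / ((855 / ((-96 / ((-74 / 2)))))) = 0.04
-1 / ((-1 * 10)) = 1 / 10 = 0.10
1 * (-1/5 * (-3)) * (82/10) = 123/25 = 4.92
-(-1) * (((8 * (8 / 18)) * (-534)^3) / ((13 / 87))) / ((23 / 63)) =-2967502148352 / 299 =-9924756349.00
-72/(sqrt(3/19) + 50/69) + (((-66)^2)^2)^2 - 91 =342792*sqrt(57)/33217 + 11959468818452749685/33217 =360040606269540.83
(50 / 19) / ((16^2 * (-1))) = -25 / 2432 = -0.01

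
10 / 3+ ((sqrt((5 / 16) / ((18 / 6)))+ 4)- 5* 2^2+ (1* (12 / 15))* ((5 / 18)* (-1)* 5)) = -124 / 9+ sqrt(15) / 12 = -13.46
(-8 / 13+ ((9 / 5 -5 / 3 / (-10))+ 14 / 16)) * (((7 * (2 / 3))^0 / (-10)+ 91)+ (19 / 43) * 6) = 46569457 / 223600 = 208.27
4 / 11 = 0.36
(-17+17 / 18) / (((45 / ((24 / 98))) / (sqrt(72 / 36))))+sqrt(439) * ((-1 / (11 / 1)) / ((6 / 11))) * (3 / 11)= -sqrt(439) / 22-578 * sqrt(2) / 6615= -1.08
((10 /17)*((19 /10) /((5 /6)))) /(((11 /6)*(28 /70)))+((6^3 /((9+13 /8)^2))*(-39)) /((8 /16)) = -11715642 /79475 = -147.41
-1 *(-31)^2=-961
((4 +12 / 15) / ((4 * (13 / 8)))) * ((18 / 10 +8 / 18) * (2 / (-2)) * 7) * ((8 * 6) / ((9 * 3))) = -180992 / 8775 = -20.63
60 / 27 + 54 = 506 / 9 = 56.22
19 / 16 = 1.19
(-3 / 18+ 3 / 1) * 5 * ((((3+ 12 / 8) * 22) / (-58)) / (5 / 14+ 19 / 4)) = -4.73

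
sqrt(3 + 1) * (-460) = -920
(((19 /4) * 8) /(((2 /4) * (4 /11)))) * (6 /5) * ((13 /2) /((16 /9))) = 73359 /80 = 916.99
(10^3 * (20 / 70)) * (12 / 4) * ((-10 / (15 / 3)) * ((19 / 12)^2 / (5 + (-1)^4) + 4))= -477125 / 63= -7573.41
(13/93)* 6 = 26/31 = 0.84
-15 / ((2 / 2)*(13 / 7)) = -105 / 13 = -8.08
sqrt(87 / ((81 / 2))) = sqrt(174) / 9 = 1.47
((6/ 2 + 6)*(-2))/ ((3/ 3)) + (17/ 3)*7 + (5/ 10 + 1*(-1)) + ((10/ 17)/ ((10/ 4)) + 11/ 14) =7921/ 357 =22.19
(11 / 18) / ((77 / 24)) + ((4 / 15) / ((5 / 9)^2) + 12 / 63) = 3268 / 2625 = 1.24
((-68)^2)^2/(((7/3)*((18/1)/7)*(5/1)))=10690688/15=712712.53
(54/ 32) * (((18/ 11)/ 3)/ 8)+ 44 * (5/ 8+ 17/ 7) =662679/ 4928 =134.47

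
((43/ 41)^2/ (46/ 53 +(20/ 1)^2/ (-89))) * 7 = -61052131/ 28755186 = -2.12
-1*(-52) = 52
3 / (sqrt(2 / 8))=6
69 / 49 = 1.41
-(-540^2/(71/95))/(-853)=-27702000/60563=-457.41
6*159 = 954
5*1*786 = 3930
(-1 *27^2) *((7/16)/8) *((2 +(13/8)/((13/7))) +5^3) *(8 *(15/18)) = -8700615/256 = -33986.78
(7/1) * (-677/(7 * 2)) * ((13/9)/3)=-8801/54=-162.98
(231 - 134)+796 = 893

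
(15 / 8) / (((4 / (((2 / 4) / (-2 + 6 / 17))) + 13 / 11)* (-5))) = 561 / 17944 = 0.03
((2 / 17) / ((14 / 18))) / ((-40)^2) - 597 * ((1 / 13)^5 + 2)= -42204483251163 / 35347093600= -1194.00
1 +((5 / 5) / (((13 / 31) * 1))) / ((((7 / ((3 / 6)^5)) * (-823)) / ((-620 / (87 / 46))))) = 26173279 / 26062764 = 1.00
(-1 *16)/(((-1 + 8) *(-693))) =16/4851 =0.00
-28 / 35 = -0.80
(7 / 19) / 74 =7 / 1406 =0.00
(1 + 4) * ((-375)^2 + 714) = 706695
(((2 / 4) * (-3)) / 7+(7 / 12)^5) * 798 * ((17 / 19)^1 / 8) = -4345183 / 331776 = -13.10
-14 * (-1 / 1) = 14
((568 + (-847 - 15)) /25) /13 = -294 /325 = -0.90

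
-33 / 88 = -3 / 8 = -0.38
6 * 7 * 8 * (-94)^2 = 2968896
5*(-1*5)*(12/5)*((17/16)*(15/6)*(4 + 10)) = -8925/4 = -2231.25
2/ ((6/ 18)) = 6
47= 47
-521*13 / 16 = -6773 / 16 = -423.31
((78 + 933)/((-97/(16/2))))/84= -674/679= -0.99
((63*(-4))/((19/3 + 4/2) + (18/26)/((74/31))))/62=-363636/771497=-0.47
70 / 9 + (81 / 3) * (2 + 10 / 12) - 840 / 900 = 7501 / 90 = 83.34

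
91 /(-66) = -91 /66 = -1.38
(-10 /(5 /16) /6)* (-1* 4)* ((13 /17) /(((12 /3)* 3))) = 208 /153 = 1.36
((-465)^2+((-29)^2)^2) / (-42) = -461753 / 21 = -21988.24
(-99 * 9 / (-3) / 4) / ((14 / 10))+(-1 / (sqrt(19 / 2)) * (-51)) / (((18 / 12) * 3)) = 34 * sqrt(38) / 57+1485 / 28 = 56.71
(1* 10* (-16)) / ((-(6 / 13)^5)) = 1856465 / 243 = 7639.77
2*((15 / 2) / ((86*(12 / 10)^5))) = 15625 / 222912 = 0.07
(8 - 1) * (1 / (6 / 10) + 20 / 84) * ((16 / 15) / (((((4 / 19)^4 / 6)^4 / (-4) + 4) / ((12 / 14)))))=498426762644849377752768 / 163546281492841084634615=3.05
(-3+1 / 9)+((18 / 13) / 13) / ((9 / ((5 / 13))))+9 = 120925 / 19773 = 6.12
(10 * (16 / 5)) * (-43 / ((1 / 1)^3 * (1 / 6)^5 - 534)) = 10699776 / 4152383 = 2.58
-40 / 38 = -20 / 19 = -1.05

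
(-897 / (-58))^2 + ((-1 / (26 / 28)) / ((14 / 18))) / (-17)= 177879141 / 743444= 239.26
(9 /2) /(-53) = -9 /106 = -0.08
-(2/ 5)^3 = -8/ 125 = -0.06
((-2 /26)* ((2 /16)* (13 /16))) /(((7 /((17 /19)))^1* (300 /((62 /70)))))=-0.00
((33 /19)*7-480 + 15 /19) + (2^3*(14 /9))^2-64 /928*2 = -13939438 /44631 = -312.33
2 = 2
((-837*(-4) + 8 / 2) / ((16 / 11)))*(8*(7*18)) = 2322936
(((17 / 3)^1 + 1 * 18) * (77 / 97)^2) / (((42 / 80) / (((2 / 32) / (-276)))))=-0.01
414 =414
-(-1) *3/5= 3/5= 0.60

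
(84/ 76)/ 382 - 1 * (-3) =21795/ 7258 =3.00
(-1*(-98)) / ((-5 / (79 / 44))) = -3871 / 110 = -35.19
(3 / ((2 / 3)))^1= 9 / 2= 4.50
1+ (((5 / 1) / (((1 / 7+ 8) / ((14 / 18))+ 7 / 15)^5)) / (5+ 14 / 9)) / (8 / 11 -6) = 114820547364116424784271 / 114820653543914318424896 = 1.00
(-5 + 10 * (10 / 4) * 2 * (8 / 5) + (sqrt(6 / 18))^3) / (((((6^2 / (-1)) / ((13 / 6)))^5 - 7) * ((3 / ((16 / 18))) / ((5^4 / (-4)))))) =464116250 * sqrt(3) / 114255582821361 + 11602906250 / 4231688252643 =0.00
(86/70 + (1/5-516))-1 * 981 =-10469/7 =-1495.57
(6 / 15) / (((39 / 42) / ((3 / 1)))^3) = 148176 / 10985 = 13.49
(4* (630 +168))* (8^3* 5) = 8171520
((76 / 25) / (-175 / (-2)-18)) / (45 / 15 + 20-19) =38 / 3475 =0.01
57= 57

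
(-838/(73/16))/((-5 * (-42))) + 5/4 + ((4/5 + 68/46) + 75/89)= 3.50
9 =9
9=9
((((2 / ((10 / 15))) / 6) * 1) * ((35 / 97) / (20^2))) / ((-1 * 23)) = -7 / 356960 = -0.00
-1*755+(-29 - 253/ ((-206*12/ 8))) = -242003/ 309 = -783.18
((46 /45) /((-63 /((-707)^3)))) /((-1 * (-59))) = 2322298454 /23895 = 97187.63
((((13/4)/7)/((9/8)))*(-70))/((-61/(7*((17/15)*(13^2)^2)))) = 176735468/1647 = 107307.51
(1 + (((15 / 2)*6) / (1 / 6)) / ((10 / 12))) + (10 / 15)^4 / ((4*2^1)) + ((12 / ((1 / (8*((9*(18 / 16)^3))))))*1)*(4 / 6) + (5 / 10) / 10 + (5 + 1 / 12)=3726917 / 3240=1150.28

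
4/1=4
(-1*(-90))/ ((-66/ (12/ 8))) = -45/ 22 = -2.05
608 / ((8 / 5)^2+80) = 7.36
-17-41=-58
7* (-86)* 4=-2408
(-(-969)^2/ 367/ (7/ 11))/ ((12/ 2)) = -3442857/ 5138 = -670.08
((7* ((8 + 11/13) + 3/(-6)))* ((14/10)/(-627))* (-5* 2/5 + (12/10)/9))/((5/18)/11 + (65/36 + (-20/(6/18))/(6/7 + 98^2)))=20017175416/149985593875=0.13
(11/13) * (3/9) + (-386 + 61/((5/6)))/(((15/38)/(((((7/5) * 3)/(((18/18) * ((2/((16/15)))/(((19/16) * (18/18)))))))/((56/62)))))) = -56876978/24375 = -2333.41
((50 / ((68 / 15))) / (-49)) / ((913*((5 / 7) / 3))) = -225 / 217294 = -0.00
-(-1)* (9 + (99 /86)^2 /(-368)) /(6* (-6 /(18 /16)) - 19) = -8161917 /46269376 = -0.18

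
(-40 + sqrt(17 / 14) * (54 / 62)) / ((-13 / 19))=760 / 13-513 * sqrt(238) / 5642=57.06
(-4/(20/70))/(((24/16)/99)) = -924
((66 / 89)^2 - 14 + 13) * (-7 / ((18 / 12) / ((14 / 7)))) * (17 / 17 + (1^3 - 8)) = -25.20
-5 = -5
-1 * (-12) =12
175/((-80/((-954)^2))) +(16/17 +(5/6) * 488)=-406056113/204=-1990471.14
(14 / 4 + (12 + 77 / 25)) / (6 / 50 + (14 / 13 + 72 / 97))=1171469 / 122266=9.58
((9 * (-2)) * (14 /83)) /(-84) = 3 /83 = 0.04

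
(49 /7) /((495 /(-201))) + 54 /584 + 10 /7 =-445651 /337260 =-1.32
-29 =-29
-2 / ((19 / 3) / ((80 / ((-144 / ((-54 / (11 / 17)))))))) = -3060 / 209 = -14.64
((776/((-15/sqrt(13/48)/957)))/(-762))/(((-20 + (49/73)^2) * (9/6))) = -1.15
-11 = -11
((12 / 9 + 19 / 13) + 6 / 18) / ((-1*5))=-122 / 195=-0.63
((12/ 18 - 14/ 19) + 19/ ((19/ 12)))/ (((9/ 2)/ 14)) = 19040/ 513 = 37.12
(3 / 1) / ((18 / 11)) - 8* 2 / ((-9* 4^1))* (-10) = -47 / 18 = -2.61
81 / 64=1.27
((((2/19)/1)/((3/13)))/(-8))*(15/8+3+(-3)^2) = -481/608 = -0.79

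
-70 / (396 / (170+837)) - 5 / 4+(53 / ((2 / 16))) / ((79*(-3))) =-5663783 / 31284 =-181.04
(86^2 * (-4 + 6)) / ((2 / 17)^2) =1068722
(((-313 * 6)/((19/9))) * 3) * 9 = -456354/19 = -24018.63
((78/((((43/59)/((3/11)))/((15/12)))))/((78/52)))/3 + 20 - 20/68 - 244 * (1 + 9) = -19396390/8041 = -2412.19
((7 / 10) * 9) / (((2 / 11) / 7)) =4851 / 20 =242.55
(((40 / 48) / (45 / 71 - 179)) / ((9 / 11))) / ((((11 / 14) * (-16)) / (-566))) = -703255 / 2735424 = -0.26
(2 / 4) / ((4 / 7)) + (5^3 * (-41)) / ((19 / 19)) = -40993 / 8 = -5124.12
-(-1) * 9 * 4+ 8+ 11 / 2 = 99 / 2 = 49.50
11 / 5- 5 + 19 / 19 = -9 / 5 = -1.80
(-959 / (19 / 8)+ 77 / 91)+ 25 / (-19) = -99852 / 247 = -404.26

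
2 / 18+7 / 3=22 / 9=2.44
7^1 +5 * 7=42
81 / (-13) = -81 / 13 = -6.23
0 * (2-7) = 0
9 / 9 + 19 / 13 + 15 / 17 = 739 / 221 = 3.34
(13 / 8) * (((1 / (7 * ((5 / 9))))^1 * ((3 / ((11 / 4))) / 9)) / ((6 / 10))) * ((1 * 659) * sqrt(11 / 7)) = 8567 * sqrt(77) / 1078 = 69.74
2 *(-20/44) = -10/11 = -0.91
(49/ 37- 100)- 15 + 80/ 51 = -211546/ 1887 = -112.11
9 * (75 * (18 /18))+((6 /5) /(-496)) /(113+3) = 97091997 /143840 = 675.00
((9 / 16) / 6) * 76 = 57 / 8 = 7.12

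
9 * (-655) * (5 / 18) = -1637.50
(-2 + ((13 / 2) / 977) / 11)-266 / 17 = -6447979 / 365398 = -17.65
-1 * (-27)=27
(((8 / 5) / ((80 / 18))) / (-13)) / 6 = -3 / 650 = -0.00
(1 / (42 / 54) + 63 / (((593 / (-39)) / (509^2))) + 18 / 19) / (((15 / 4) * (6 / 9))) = -33865028856 / 78869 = -429383.27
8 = 8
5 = 5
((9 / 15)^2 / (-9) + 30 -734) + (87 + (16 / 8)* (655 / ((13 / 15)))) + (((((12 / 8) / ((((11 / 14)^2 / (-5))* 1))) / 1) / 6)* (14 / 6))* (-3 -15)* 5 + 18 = 52605252 / 39325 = 1337.71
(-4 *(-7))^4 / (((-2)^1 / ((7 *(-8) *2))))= 34420736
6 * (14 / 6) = 14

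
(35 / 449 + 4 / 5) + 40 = 91771 / 2245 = 40.88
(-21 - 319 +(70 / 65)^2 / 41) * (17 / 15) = -40046288 / 103935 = -385.30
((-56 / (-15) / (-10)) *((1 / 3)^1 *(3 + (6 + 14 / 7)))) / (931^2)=-44 / 27860175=-0.00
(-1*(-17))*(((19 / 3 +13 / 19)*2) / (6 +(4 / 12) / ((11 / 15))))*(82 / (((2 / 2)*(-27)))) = -112.27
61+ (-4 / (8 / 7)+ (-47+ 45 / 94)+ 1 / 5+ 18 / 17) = 48889 / 3995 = 12.24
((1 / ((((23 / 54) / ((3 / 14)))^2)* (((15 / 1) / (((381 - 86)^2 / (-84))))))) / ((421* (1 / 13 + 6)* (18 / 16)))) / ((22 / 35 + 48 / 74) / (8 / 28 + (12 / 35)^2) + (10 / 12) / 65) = -2009936431620 / 1052296724675329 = -0.00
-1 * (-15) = 15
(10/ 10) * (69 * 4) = 276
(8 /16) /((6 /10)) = 5 /6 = 0.83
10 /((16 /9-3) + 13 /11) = -495 /2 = -247.50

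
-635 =-635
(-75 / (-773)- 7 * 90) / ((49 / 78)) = -37979370 / 37877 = -1002.70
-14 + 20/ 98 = -676/ 49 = -13.80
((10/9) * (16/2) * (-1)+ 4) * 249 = -3652/3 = -1217.33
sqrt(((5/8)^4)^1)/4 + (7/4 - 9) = -1831/256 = -7.15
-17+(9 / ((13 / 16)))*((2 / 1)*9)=182.38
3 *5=15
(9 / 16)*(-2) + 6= 39 / 8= 4.88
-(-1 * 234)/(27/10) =260/3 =86.67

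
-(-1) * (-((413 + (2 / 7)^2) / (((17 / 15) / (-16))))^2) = -23598609465600 / 693889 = -34009199.55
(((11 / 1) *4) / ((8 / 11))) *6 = 363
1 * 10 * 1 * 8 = 80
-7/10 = -0.70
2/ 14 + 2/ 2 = 8/ 7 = 1.14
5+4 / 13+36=537 / 13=41.31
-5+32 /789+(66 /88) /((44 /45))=-582173 /138864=-4.19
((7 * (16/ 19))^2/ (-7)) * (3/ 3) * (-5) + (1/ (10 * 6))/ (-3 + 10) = 3763561/ 151620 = 24.82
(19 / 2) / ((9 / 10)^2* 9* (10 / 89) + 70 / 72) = 152190 / 28697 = 5.30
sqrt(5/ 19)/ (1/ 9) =9 * sqrt(95)/ 19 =4.62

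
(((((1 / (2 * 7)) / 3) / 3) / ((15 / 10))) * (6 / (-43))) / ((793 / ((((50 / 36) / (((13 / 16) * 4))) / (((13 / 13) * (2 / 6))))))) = -100 / 83781243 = -0.00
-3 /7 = -0.43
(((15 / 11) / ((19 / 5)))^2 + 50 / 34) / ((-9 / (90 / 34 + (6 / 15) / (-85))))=-0.47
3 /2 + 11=25 /2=12.50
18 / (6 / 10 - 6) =-10 / 3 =-3.33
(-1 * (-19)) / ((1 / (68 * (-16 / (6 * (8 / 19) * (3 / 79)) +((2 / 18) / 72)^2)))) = -22619901565 / 104976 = -215476.89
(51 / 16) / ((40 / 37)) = 1887 / 640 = 2.95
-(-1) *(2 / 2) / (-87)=-1 / 87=-0.01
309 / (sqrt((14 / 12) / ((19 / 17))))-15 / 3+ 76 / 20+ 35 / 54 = -149 / 270+ 309 *sqrt(13566) / 119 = 301.89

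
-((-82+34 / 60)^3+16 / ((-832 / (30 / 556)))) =13173420614687 / 24394500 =540016.01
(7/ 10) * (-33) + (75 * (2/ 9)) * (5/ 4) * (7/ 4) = 1603/ 120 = 13.36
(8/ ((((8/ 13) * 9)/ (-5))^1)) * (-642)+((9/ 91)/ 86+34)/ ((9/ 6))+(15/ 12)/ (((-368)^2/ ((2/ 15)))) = 4659.33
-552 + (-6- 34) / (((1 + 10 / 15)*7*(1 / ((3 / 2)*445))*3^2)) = -806.29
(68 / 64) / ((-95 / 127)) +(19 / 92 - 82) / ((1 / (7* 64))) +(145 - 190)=-1282678857 / 34960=-36689.90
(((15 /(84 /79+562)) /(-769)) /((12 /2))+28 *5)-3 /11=105151262347 /752546476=139.73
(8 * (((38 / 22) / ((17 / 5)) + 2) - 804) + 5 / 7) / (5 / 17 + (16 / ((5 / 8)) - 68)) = 41961445 / 275583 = 152.26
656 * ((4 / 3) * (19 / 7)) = 49856 / 21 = 2374.10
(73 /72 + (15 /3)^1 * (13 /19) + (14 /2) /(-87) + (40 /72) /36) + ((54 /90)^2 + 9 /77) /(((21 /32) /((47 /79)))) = 1825267415977 /380086522200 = 4.80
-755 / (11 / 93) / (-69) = 23405 / 253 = 92.51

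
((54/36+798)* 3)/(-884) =-369/136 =-2.71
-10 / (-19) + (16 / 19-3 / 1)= -31 / 19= -1.63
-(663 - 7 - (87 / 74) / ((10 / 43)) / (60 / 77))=-649.51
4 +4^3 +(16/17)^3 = 338180/4913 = 68.83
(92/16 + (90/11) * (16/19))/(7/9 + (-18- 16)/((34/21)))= -95103/152152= -0.63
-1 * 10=-10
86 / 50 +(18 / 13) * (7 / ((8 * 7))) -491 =-635839 / 1300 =-489.11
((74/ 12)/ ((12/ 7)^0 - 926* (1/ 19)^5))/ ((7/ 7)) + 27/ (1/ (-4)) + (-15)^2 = 1829187109/ 14851038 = 123.17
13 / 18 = 0.72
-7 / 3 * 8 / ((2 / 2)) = -18.67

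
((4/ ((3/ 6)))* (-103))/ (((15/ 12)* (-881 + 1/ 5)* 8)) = 103/ 1101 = 0.09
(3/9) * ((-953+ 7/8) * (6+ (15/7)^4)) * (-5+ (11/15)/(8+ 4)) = 6989813681/164640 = 42455.14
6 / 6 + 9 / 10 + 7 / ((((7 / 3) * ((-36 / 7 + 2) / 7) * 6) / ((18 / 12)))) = 0.23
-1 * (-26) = 26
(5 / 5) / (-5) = -1 / 5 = -0.20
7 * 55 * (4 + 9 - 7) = 2310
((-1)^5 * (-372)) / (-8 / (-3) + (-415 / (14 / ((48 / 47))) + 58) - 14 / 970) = 178074540 / 14542121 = 12.25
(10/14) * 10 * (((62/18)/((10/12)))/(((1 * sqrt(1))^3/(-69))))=-14260/7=-2037.14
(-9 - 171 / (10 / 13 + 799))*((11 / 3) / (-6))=58542 / 10397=5.63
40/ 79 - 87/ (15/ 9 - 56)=2.11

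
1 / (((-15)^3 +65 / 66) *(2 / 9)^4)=-216513 / 1781480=-0.12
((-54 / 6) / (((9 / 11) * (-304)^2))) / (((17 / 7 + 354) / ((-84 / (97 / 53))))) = 85701 / 5591514560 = 0.00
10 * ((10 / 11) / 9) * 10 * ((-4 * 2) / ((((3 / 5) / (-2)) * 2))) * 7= 280000 / 297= 942.76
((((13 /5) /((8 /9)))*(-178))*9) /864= -3471 /640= -5.42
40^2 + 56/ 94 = 75228/ 47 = 1600.60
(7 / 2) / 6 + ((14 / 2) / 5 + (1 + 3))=359 / 60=5.98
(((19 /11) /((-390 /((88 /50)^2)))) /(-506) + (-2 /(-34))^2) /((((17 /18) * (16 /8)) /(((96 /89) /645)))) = 271208544 /87840832015625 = 0.00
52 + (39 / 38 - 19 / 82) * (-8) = 35556 / 779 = 45.64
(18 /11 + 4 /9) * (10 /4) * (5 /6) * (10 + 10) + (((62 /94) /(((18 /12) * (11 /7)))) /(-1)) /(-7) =1210808 /13959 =86.74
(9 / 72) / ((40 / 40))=0.12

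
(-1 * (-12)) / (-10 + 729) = 12 / 719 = 0.02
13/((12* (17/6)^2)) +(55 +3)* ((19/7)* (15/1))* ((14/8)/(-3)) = -796117/578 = -1377.37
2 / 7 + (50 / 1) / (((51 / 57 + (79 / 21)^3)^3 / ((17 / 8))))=6929887913460517278041 / 24197880742395526313056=0.29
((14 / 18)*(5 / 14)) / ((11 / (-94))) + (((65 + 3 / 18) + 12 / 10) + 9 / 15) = 63947 / 990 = 64.59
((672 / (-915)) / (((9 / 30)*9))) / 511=-64 / 120231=-0.00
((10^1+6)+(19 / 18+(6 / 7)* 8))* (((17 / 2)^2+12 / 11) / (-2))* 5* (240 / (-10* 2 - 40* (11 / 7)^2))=340303285 / 38412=8859.30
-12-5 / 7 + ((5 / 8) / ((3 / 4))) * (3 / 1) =-10.21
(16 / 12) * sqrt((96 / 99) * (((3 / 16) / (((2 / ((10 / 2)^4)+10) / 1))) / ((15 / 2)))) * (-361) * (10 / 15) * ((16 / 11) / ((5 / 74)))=-3419392 * sqrt(28655) / 1702107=-340.07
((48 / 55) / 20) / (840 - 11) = 12 / 227975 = 0.00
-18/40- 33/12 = -16/5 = -3.20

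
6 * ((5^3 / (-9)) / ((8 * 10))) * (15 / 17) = -0.92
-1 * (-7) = 7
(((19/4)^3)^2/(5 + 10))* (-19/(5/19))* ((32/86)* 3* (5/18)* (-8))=16983563041/123840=137141.17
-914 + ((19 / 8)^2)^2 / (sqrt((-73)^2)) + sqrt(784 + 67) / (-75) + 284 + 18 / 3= -186450671 / 299008 - sqrt(851) / 75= -623.95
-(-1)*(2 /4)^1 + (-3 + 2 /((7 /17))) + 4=89 /14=6.36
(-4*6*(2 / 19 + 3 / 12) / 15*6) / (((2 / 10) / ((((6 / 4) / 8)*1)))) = -243 / 76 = -3.20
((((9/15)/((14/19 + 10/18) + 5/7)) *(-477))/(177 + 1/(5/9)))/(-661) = 570969/473141156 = 0.00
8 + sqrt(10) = 11.16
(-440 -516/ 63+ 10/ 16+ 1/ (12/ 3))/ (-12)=75149/ 2016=37.28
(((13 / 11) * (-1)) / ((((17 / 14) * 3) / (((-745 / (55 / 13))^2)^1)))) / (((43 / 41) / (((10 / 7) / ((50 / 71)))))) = -283971525734 / 14594415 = -19457.55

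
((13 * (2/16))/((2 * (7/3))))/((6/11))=143/224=0.64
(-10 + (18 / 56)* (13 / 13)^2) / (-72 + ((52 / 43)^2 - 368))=501079 / 22703968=0.02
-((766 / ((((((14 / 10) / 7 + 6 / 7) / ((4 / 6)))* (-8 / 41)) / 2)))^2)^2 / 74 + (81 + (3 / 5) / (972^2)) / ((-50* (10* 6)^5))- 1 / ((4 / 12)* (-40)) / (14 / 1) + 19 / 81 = -8122300729531.44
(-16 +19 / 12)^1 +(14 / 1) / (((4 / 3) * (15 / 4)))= -697 / 60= -11.62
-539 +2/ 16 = -4311/ 8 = -538.88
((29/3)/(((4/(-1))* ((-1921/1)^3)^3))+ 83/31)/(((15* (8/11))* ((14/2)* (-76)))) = -780599561535536580928397387878985/1692045735225945580635854946882926976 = -0.00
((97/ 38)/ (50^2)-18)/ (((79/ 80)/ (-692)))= 2366505752/ 187625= 12612.96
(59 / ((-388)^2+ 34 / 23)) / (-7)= -1357 / 24237822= -0.00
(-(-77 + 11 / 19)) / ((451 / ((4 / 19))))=528 / 14801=0.04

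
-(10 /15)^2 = -4 /9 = -0.44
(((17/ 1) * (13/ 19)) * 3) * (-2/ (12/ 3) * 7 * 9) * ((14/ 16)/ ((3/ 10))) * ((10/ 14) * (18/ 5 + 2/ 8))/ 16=-5360355/ 9728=-551.02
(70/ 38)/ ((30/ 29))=203/ 114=1.78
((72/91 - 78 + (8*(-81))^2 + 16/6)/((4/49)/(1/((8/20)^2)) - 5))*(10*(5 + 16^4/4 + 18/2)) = -1096334879451000/79417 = -13804788388.52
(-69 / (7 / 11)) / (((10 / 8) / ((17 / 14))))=-25806 / 245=-105.33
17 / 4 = 4.25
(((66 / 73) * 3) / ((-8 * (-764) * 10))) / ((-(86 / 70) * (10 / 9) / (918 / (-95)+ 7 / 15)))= 0.00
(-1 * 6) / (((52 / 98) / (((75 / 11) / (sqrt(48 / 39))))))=-11025 * sqrt(13) / 572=-69.50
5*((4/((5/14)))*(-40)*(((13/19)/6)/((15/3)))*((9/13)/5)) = -672/95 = -7.07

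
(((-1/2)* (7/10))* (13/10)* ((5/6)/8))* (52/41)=-1183/19680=-0.06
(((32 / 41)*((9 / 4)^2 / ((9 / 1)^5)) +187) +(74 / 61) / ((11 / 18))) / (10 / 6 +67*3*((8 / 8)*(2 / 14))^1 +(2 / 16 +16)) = 212250950408 / 52231256649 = 4.06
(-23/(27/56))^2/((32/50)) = 3555.69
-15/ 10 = -3/ 2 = -1.50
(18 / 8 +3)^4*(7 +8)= 2917215 / 256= 11395.37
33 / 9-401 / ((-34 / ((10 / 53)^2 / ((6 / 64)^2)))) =22107049 / 429777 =51.44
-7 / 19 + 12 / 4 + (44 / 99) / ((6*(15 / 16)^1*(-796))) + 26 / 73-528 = -58688645336 / 111785265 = -525.01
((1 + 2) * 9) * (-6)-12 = -174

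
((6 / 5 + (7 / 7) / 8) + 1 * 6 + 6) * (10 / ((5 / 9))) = 4797 / 20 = 239.85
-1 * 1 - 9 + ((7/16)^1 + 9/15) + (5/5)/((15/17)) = -7.83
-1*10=-10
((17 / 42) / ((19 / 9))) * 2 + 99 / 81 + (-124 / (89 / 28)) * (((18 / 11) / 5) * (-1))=84215902 / 5859315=14.37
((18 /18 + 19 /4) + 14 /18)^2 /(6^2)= 55225 /46656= 1.18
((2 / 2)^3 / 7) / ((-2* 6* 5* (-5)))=1 / 2100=0.00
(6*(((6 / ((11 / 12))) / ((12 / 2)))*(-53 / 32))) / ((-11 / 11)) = 477 / 44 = 10.84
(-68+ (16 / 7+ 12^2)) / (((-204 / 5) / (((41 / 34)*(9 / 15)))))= -1.39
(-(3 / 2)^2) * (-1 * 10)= 45 / 2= 22.50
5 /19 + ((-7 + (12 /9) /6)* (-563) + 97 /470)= 306720727 /80370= 3816.36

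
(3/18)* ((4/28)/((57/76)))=2/63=0.03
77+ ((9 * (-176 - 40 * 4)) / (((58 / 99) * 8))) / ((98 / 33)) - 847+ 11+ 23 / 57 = -22583353 / 23142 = -975.86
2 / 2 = 1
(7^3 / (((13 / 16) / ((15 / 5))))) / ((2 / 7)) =57624 / 13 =4432.62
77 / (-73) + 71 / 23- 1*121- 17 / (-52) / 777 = -8070549245 / 67838316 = -118.97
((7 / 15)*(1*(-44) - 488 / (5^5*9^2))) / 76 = -0.27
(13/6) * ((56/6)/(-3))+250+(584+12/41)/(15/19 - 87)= 23822462/100737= 236.48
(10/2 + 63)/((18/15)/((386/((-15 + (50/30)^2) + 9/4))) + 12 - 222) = -787440/2432159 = -0.32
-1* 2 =-2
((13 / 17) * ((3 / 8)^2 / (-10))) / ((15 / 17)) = -39 / 3200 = -0.01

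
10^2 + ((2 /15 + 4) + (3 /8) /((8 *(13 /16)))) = 81269 /780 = 104.19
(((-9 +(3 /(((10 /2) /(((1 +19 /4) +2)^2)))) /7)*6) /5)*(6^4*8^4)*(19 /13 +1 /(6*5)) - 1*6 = -417218673306 /11375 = -36678564.69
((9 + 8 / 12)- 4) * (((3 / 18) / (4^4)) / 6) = 17 / 27648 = 0.00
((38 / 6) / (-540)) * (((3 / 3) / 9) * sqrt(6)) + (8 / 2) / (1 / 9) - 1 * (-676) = 712 - 19 * sqrt(6) / 14580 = 712.00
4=4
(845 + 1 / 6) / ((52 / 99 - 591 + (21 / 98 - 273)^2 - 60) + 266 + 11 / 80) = 327992280 / 28728673181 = 0.01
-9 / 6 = -3 / 2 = -1.50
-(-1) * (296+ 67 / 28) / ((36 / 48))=397.86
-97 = -97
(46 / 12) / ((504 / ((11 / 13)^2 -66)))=-0.50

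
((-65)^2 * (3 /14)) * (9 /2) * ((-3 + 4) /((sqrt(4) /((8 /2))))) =114075 /14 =8148.21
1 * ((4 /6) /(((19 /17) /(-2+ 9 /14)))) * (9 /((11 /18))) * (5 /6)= -765 /77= -9.94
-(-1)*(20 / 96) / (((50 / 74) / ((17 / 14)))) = 629 / 1680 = 0.37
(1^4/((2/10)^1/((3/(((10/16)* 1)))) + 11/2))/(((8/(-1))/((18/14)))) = -27/931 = -0.03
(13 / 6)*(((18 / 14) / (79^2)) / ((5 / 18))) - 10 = -2183999 / 218435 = -10.00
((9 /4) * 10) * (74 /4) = 1665 /4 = 416.25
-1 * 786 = -786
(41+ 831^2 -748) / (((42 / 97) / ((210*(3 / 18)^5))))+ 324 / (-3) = 166869691 / 3888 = 42919.16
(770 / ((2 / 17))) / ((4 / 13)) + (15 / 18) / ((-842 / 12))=35820765 / 1684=21271.24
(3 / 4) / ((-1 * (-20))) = 3 / 80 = 0.04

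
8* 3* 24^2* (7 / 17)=5692.24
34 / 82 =17 / 41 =0.41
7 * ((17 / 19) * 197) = 23443 / 19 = 1233.84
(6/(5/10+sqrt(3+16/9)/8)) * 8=13824/101 - 1152 * sqrt(43)/101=62.08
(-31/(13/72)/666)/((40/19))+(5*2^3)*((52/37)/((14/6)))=807077/33670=23.97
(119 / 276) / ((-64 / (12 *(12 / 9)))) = -119 / 1104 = -0.11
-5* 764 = -3820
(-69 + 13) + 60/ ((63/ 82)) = 22.10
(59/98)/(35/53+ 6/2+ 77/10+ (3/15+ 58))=15635/1806483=0.01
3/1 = 3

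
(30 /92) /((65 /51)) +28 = 16897 /598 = 28.26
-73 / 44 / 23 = -0.07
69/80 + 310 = 24869/80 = 310.86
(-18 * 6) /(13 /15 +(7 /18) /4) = -38880 /347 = -112.05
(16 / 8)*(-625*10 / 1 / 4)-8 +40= -3093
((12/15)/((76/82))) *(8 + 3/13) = 8774/1235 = 7.10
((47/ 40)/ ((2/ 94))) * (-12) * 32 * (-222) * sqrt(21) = 23539104 * sqrt(21)/ 5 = 21573945.17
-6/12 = -1/2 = -0.50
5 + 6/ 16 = 43/ 8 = 5.38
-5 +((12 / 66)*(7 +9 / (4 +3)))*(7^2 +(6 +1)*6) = 1453 / 11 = 132.09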